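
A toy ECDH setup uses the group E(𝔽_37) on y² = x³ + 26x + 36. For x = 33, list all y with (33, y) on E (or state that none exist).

x³ + 26x + 36 = 36831 ≡ 16 (mod 37).
Square roots of 16 mod 37: 4 and 33 (since 4² = 16 ≡ 16).

4, 33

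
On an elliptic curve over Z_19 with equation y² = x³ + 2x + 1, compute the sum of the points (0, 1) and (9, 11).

(11, 10)

(0, 1) + (9, 11). λ = (11 - 1)/(9 - 0) ≡ 10/9 mod 19. 9⁻¹ ≡ 17 (mod 19) since 9·17 = 153 ≡ 1, so λ ≡ 18.
  x = λ² - 0 - 9 = 324 - 9 ≡ 11; y = λ·(0 - 11) - 1 ≡ 10. → (11, 10)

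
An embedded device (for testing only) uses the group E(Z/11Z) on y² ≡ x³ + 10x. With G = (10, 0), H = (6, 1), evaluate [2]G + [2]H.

(4, 7)

First 2G:
Repeated addition: build up to 2G.
2G: (10, 0) + (10, 0): same x and y₁ ≡ -y₂, so the sum is ∞.
2G = ∞.
Next 2H:
Repeated addition: build up to 2H.
2H: tangent at (6, 1): λ = (3·6² + 10)/(2·1) ≡ 8/2. 2⁻¹ ≡ 6 (mod 11), so λ ≡ 8·6 ≡ 4.
  x = λ² - 6 - 6 = 16 - 12 ≡ 4; y = λ·(6 - 4) - 1 ≡ 7. → (4, 7)
2H = (4, 7).
Finally 2G + 2H:
∞ + (4, 7) = (4, 7) (identity).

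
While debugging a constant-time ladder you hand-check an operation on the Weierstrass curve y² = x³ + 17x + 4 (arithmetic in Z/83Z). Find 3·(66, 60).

Write G = (66, 60).
Repeated addition: build up to 3G.
2G: tangent at (66, 60): λ = (3·66² + 17)/(2·60) ≡ 54/37. 37⁻¹ ≡ 9 (mod 83), so λ ≡ 54·9 ≡ 71.
  x = λ² - 66 - 66 = 5041 - 132 ≡ 12; y = λ·(66 - 12) - 60 ≡ 39. → (12, 39)
3G: (12, 39) + (66, 60). λ = (60 - 39)/(66 - 12) ≡ 21/54 mod 83. 54⁻¹ ≡ 20 (mod 83), so λ ≡ 5.
  x = λ² - 12 - 66 = 25 - 78 ≡ 30; y = λ·(12 - 30) - 39 ≡ 37. → (30, 37)

(30, 37)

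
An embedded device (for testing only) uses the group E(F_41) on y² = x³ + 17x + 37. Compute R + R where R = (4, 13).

(29, 27)

tangent at (4, 13): λ = (3·4² + 17)/(2·13) ≡ 24/26. 26⁻¹ ≡ 30 (mod 41), so λ ≡ 24·30 ≡ 23.
  x = λ² - 4 - 4 = 529 - 8 ≡ 29; y = λ·(4 - 29) - 13 ≡ 27. → (29, 27)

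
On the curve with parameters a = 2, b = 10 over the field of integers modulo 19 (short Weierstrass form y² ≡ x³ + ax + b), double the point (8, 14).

(10, 2)

tangent at (8, 14): λ = (3·8² + 2)/(2·14) ≡ 4/9. 9⁻¹ ≡ 17 (mod 19) since 9·17 = 153 ≡ 1, so λ ≡ 4·17 ≡ 11.
  x = λ² - 8 - 8 = 121 - 16 ≡ 10; y = λ·(8 - 10) - 14 ≡ 2. → (10, 2)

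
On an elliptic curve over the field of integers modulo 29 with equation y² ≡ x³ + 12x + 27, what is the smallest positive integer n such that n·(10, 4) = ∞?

2P: tangent at (10, 4): λ = (3·10² + 12)/(2·4) ≡ 22/8. 8⁻¹ ≡ 11 (mod 29), so λ ≡ 22·11 ≡ 10.
  x = λ² - 10 - 10 = 100 - 20 ≡ 22; y = λ·(10 - 22) - 4 ≡ 21. → (22, 21)
3P: (22, 21) + (10, 4). λ = (4 - 21)/(10 - 22) ≡ 12/17 mod 29. 17⁻¹ ≡ 12 (mod 29) since 17·12 = 204 ≡ 1, so λ ≡ 28.
  x = λ² - 22 - 10 = 784 - 32 ≡ 27; y = λ·(22 - 27) - 21 ≡ 13. → (27, 13)
4P: (27, 13) + (10, 4). λ = (4 - 13)/(10 - 27) ≡ 20/12 mod 29. 12⁻¹ ≡ 17 (mod 29), so λ ≡ 21.
  x = λ² - 27 - 10 = 441 - 37 ≡ 27; y = λ·(27 - 27) - 13 ≡ 16. → (27, 16)
5P: (27, 16) + (10, 4). λ = (4 - 16)/(10 - 27) ≡ 17/12 mod 29. 12⁻¹ ≡ 17 (mod 29) since 12·17 = 204 ≡ 1, so λ ≡ 28.
  x = λ² - 27 - 10 = 784 - 37 ≡ 22; y = λ·(27 - 22) - 16 ≡ 8. → (22, 8)
6P: (22, 8) + (10, 4). λ = (4 - 8)/(10 - 22) ≡ 25/17 mod 29. 17⁻¹ ≡ 12 (mod 29) since 17·12 = 204 ≡ 1, so λ ≡ 10.
  x = λ² - 22 - 10 = 100 - 32 ≡ 10; y = λ·(22 - 10) - 8 ≡ 25. → (10, 25)
7P: (10, 25) + (10, 4): same x and y₁ ≡ -y₂, so the sum is ∞.
7P = ∞, so the order is 7.

7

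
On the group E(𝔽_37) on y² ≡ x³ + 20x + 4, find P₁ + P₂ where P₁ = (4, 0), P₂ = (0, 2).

(4, 0) + (0, 2). λ = (2 - 0)/(0 - 4) ≡ 2/33 mod 37. 33⁻¹ ≡ 9 (mod 37), so λ ≡ 18.
  x = λ² - 4 - 0 = 324 - 4 ≡ 24; y = λ·(4 - 24) - 0 ≡ 10. → (24, 10)

(24, 10)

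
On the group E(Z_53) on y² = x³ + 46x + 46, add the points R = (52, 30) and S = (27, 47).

(52, 30) + (27, 47). λ = (47 - 30)/(27 - 52) ≡ 17/28 mod 53. 28⁻¹ ≡ 36 (mod 53), so λ ≡ 29.
  x = λ² - 52 - 27 = 841 - 79 ≡ 20; y = λ·(52 - 20) - 30 ≡ 50. → (20, 50)

(20, 50)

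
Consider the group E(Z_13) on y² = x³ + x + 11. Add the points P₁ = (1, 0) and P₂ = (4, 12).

(1, 0) + (4, 12). λ = (12 - 0)/(4 - 1) ≡ 12/3 mod 13. 3⁻¹ ≡ 9 (mod 13), so λ ≡ 4.
  x = λ² - 1 - 4 = 16 - 5 ≡ 11; y = λ·(1 - 11) - 0 ≡ 12. → (11, 12)

(11, 12)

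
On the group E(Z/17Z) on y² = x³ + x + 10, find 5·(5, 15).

(5, 2)

Write Q = (5, 15).
Repeated addition: build up to 5Q.
2Q: tangent at (5, 15): λ = (3·5² + 1)/(2·15) ≡ 8/13. 13⁻¹ ≡ 4 (mod 17) since 13·4 = 52 ≡ 1, so λ ≡ 8·4 ≡ 15.
  x = λ² - 5 - 5 = 225 - 10 ≡ 11; y = λ·(5 - 11) - 15 ≡ 14. → (11, 14)
3Q: (11, 14) + (5, 15). λ = (15 - 14)/(5 - 11) ≡ 1/11 mod 17. 11⁻¹ ≡ 14 (mod 17), so λ ≡ 14.
  x = λ² - 11 - 5 = 196 - 16 ≡ 10; y = λ·(11 - 10) - 14 ≡ 0. → (10, 0)
4Q: (10, 0) + (5, 15). λ = (15 - 0)/(5 - 10) ≡ 15/12 mod 17. 12⁻¹ ≡ 10 (mod 17), so λ ≡ 14.
  x = λ² - 10 - 5 = 196 - 15 ≡ 11; y = λ·(10 - 11) - 0 ≡ 3. → (11, 3)
5Q: (11, 3) + (5, 15). λ = (15 - 3)/(5 - 11) ≡ 12/11 mod 17. 11⁻¹ ≡ 14 (mod 17), so λ ≡ 15.
  x = λ² - 11 - 5 = 225 - 16 ≡ 5; y = λ·(11 - 5) - 3 ≡ 2. → (5, 2)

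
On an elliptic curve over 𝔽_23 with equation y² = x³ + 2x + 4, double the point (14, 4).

tangent at (14, 4): λ = (3·14² + 2)/(2·4) ≡ 15/8. 8⁻¹ ≡ 3 (mod 23) since 8·3 = 24 ≡ 1, so λ ≡ 15·3 ≡ 22.
  x = λ² - 14 - 14 = 484 - 28 ≡ 19; y = λ·(14 - 19) - 4 ≡ 1. → (19, 1)

(19, 1)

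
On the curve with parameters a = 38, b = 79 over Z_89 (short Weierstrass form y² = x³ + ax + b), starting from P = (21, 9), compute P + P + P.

(13, 10)

Repeated addition: build up to 3P.
2P: tangent at (21, 9): λ = (3·21² + 38)/(2·9) ≡ 26/18. 18⁻¹ ≡ 5 (mod 89), so λ ≡ 26·5 ≡ 41.
  x = λ² - 21 - 21 = 1681 - 42 ≡ 37; y = λ·(21 - 37) - 9 ≡ 47. → (37, 47)
3P: (37, 47) + (21, 9). λ = (9 - 47)/(21 - 37) ≡ 51/73 mod 89. 73⁻¹ ≡ 50 (mod 89) since 73·50 = 3650 ≡ 1, so λ ≡ 58.
  x = λ² - 37 - 21 = 3364 - 58 ≡ 13; y = λ·(37 - 13) - 47 ≡ 10. → (13, 10)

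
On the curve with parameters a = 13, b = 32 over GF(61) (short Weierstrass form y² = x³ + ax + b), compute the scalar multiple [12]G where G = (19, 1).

(12, 56)

Double-and-add on 12 = (1100)₂. Start with G = (19, 1) for the leading 1-bit.
double: tangent at (19, 1): λ = (3·19² + 13)/(2·1) ≡ 59/2. 2⁻¹ ≡ 31 (mod 61) since 2·31 = 62 ≡ 1, so λ ≡ 59·31 ≡ 60.
  x = λ² - 19 - 19 = 3600 - 38 ≡ 24; y = λ·(19 - 24) - 1 ≡ 4. → (24, 4)
add G: (24, 4) + (19, 1). λ = (1 - 4)/(19 - 24) ≡ 58/56 mod 61. 56⁻¹ ≡ 12 (mod 61) since 56·12 = 672 ≡ 1, so λ ≡ 25.
  x = λ² - 24 - 19 = 625 - 43 ≡ 33; y = λ·(24 - 33) - 4 ≡ 15. → (33, 15)
double: tangent at (33, 15): λ = (3·33² + 13)/(2·15) ≡ 47/30. 30⁻¹ ≡ 59 (mod 61), so λ ≡ 47·59 ≡ 28.
  x = λ² - 33 - 33 = 784 - 66 ≡ 47; y = λ·(33 - 47) - 15 ≡ 20. → (47, 20)
double: tangent at (47, 20): λ = (3·47² + 13)/(2·20) ≡ 52/40. 40⁻¹ ≡ 29 (mod 61) since 40·29 = 1160 ≡ 1, so λ ≡ 52·29 ≡ 44.
  x = λ² - 47 - 47 = 1936 - 94 ≡ 12; y = λ·(47 - 12) - 20 ≡ 56. → (12, 56)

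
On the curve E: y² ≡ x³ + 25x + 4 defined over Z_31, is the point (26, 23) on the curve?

yes

y² = 23² ≡ 2; x³ + 25x + 4 = 18230 ≡ 2 (mod 31). 2 = 2.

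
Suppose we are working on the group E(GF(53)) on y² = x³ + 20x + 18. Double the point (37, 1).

tangent at (37, 1): λ = (3·37² + 20)/(2·1) ≡ 46/2. 2⁻¹ ≡ 27 (mod 53) since 2·27 = 54 ≡ 1, so λ ≡ 46·27 ≡ 23.
  x = λ² - 37 - 37 = 529 - 74 ≡ 31; y = λ·(37 - 31) - 1 ≡ 31. → (31, 31)

(31, 31)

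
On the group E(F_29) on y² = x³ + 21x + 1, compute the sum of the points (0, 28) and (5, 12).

(0, 28) + (5, 12). λ = (12 - 28)/(5 - 0) ≡ 13/5 mod 29. 5⁻¹ ≡ 6 (mod 29), so λ ≡ 20.
  x = λ² - 0 - 5 = 400 - 5 ≡ 18; y = λ·(0 - 18) - 28 ≡ 18. → (18, 18)

(18, 18)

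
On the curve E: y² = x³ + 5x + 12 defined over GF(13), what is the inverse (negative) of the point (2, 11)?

(2, 2)

-(2, 11) = (2, -11 mod 13) = (2, 2).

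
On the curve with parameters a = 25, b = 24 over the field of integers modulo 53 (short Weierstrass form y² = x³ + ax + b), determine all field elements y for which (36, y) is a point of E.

x³ + 25x + 24 = 47580 ≡ 39 (mod 53).
39 is a non-residue mod 53; no y exists.

none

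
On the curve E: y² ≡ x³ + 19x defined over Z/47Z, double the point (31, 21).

tangent at (31, 21): λ = (3·31² + 19)/(2·21) ≡ 35/42. 42⁻¹ ≡ 28 (mod 47), so λ ≡ 35·28 ≡ 40.
  x = λ² - 31 - 31 = 1600 - 62 ≡ 34; y = λ·(31 - 34) - 21 ≡ 0. → (34, 0)

(34, 0)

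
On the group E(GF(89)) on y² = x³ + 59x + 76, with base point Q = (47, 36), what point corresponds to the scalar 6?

(59, 26)

Repeated addition: build up to 6Q.
2Q: tangent at (47, 36): λ = (3·47² + 59)/(2·36) ≡ 11/72. 72⁻¹ ≡ 68 (mod 89), so λ ≡ 11·68 ≡ 36.
  x = λ² - 47 - 47 = 1296 - 94 ≡ 45; y = λ·(47 - 45) - 36 ≡ 36. → (45, 36)
3Q: (45, 36) + (47, 36). λ = (36 - 36)/(47 - 45) ≡ 0/2 mod 89. 2⁻¹ ≡ 45 (mod 89), so λ ≡ 0.
  x = λ² - 45 - 47 = 0 - 92 ≡ 86; y = λ·(45 - 86) - 36 ≡ 53. → (86, 53)
4Q: (86, 53) + (47, 36). λ = (36 - 53)/(47 - 86) ≡ 72/50 mod 89. 50⁻¹ ≡ 73 (mod 89), so λ ≡ 5.
  x = λ² - 86 - 47 = 25 - 133 ≡ 70; y = λ·(86 - 70) - 53 ≡ 27. → (70, 27)
5Q: (70, 27) + (47, 36). λ = (36 - 27)/(47 - 70) ≡ 9/66 mod 89. 66⁻¹ ≡ 58 (mod 89) since 66·58 = 3828 ≡ 1, so λ ≡ 77.
  x = λ² - 70 - 47 = 5929 - 117 ≡ 27; y = λ·(70 - 27) - 27 ≡ 80. → (27, 80)
6Q: (27, 80) + (47, 36). λ = (36 - 80)/(47 - 27) ≡ 45/20 mod 89. 20⁻¹ ≡ 49 (mod 89) since 20·49 = 980 ≡ 1, so λ ≡ 69.
  x = λ² - 27 - 47 = 4761 - 74 ≡ 59; y = λ·(27 - 59) - 80 ≡ 26. → (59, 26)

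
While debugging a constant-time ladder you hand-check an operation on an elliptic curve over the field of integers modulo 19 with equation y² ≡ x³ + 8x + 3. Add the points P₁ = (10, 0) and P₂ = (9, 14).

(10, 0) + (9, 14). λ = (14 - 0)/(9 - 10) ≡ 14/18 mod 19. 18⁻¹ ≡ 18 (mod 19), so λ ≡ 5.
  x = λ² - 10 - 9 = 25 - 19 ≡ 6; y = λ·(10 - 6) - 0 ≡ 1. → (6, 1)

(6, 1)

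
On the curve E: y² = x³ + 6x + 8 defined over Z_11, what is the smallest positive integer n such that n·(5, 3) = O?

2P: tangent at (5, 3): λ = (3·5² + 6)/(2·3) ≡ 4/6. 6⁻¹ ≡ 2 (mod 11) since 6·2 = 12 ≡ 1, so λ ≡ 4·2 ≡ 8.
  x = λ² - 5 - 5 = 64 - 10 ≡ 10; y = λ·(5 - 10) - 3 ≡ 1. → (10, 1)
3P: (10, 1) + (5, 3). λ = (3 - 1)/(5 - 10) ≡ 2/6 mod 11. 6⁻¹ ≡ 2 (mod 11), so λ ≡ 4.
  x = λ² - 10 - 5 = 16 - 15 ≡ 1; y = λ·(10 - 1) - 1 ≡ 2. → (1, 2)
4P: (1, 2) + (5, 3). λ = (3 - 2)/(5 - 1) ≡ 1/4 mod 11. 4⁻¹ ≡ 3 (mod 11), so λ ≡ 3.
  x = λ² - 1 - 5 = 9 - 6 ≡ 3; y = λ·(1 - 3) - 2 ≡ 3. → (3, 3)
5P: (3, 3) + (5, 3). λ = (3 - 3)/(5 - 3) ≡ 0/2 mod 11. 2⁻¹ ≡ 6 (mod 11) since 2·6 = 12 ≡ 1, so λ ≡ 0.
  x = λ² - 3 - 5 = 0 - 8 ≡ 3; y = λ·(3 - 3) - 3 ≡ 8. → (3, 8)
6P: (3, 8) + (5, 3). λ = (3 - 8)/(5 - 3) ≡ 6/2 mod 11. 2⁻¹ ≡ 6 (mod 11) since 2·6 = 12 ≡ 1, so λ ≡ 3.
  x = λ² - 3 - 5 = 9 - 8 ≡ 1; y = λ·(3 - 1) - 8 ≡ 9. → (1, 9)
7P: (1, 9) + (5, 3). λ = (3 - 9)/(5 - 1) ≡ 5/4 mod 11. 4⁻¹ ≡ 3 (mod 11), so λ ≡ 4.
  x = λ² - 1 - 5 = 16 - 6 ≡ 10; y = λ·(1 - 10) - 9 ≡ 10. → (10, 10)
8P: (10, 10) + (5, 3). λ = (3 - 10)/(5 - 10) ≡ 4/6 mod 11. 6⁻¹ ≡ 2 (mod 11) since 6·2 = 12 ≡ 1, so λ ≡ 8.
  x = λ² - 10 - 5 = 64 - 15 ≡ 5; y = λ·(10 - 5) - 10 ≡ 8. → (5, 8)
9P: (5, 8) + (5, 3): same x and y₁ ≡ -y₂, so the sum is O.
9P = O, so the order is 9.

9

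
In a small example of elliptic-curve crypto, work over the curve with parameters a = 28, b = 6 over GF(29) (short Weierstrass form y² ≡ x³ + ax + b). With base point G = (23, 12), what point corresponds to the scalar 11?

(28, 21)

Repeated addition: build up to 11G.
2G: tangent at (23, 12): λ = (3·23² + 28)/(2·12) ≡ 20/24. 24⁻¹ ≡ 23 (mod 29) since 24·23 = 552 ≡ 1, so λ ≡ 20·23 ≡ 25.
  x = λ² - 23 - 23 = 625 - 46 ≡ 28; y = λ·(23 - 28) - 12 ≡ 8. → (28, 8)
3G: (28, 8) + (23, 12). λ = (12 - 8)/(23 - 28) ≡ 4/24 mod 29. 24⁻¹ ≡ 23 (mod 29), so λ ≡ 5.
  x = λ² - 28 - 23 = 25 - 51 ≡ 3; y = λ·(28 - 3) - 8 ≡ 1. → (3, 1)
4G: (3, 1) + (23, 12). λ = (12 - 1)/(23 - 3) ≡ 11/20 mod 29. 20⁻¹ ≡ 16 (mod 29) since 20·16 = 320 ≡ 1, so λ ≡ 2.
  x = λ² - 3 - 23 = 4 - 26 ≡ 7; y = λ·(3 - 7) - 1 ≡ 20. → (7, 20)
5G: (7, 20) + (23, 12). λ = (12 - 20)/(23 - 7) ≡ 21/16 mod 29. 16⁻¹ ≡ 20 (mod 29), so λ ≡ 14.
  x = λ² - 7 - 23 = 196 - 30 ≡ 21; y = λ·(7 - 21) - 20 ≡ 16. → (21, 16)
6G: (21, 16) + (23, 12). λ = (12 - 16)/(23 - 21) ≡ 25/2 mod 29. 2⁻¹ ≡ 15 (mod 29) since 2·15 = 30 ≡ 1, so λ ≡ 27.
  x = λ² - 21 - 23 = 729 - 44 ≡ 18; y = λ·(21 - 18) - 16 ≡ 7. → (18, 7)
7G: (18, 7) + (23, 12). λ = (12 - 7)/(23 - 18) ≡ 5/5 mod 29. 5⁻¹ ≡ 6 (mod 29) since 5·6 = 30 ≡ 1, so λ ≡ 1.
  x = λ² - 18 - 23 = 1 - 41 ≡ 18; y = λ·(18 - 18) - 7 ≡ 22. → (18, 22)
8G: (18, 22) + (23, 12). λ = (12 - 22)/(23 - 18) ≡ 19/5 mod 29. 5⁻¹ ≡ 6 (mod 29), so λ ≡ 27.
  x = λ² - 18 - 23 = 729 - 41 ≡ 21; y = λ·(18 - 21) - 22 ≡ 13. → (21, 13)
9G: (21, 13) + (23, 12). λ = (12 - 13)/(23 - 21) ≡ 28/2 mod 29. 2⁻¹ ≡ 15 (mod 29) since 2·15 = 30 ≡ 1, so λ ≡ 14.
  x = λ² - 21 - 23 = 196 - 44 ≡ 7; y = λ·(21 - 7) - 13 ≡ 9. → (7, 9)
10G: (7, 9) + (23, 12). λ = (12 - 9)/(23 - 7) ≡ 3/16 mod 29. 16⁻¹ ≡ 20 (mod 29), so λ ≡ 2.
  x = λ² - 7 - 23 = 4 - 30 ≡ 3; y = λ·(7 - 3) - 9 ≡ 28. → (3, 28)
11G: (3, 28) + (23, 12). λ = (12 - 28)/(23 - 3) ≡ 13/20 mod 29. 20⁻¹ ≡ 16 (mod 29) since 20·16 = 320 ≡ 1, so λ ≡ 5.
  x = λ² - 3 - 23 = 25 - 26 ≡ 28; y = λ·(3 - 28) - 28 ≡ 21. → (28, 21)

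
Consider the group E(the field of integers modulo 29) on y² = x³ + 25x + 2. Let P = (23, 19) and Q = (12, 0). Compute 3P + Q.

First 3P:
Repeated addition: build up to 3P.
2P: tangent at (23, 19): λ = (3·23² + 25)/(2·19) ≡ 17/9. 9⁻¹ ≡ 13 (mod 29), so λ ≡ 17·13 ≡ 18.
  x = λ² - 23 - 23 = 324 - 46 ≡ 17; y = λ·(23 - 17) - 19 ≡ 2. → (17, 2)
3P: (17, 2) + (23, 19). λ = (19 - 2)/(23 - 17) ≡ 17/6 mod 29. 6⁻¹ ≡ 5 (mod 29), so λ ≡ 27.
  x = λ² - 17 - 23 = 729 - 40 ≡ 22; y = λ·(17 - 22) - 2 ≡ 8. → (22, 8)
3P = (22, 8).
Finally 3P + Q:
(22, 8) + (12, 0). λ = (0 - 8)/(12 - 22) ≡ 21/19 mod 29. 19⁻¹ ≡ 26 (mod 29), so λ ≡ 24.
  x = λ² - 22 - 12 = 576 - 34 ≡ 20; y = λ·(22 - 20) - 8 ≡ 11. → (20, 11)

(20, 11)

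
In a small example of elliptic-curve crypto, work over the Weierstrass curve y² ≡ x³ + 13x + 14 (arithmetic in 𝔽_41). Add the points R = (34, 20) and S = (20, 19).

(34, 20) + (20, 19). λ = (19 - 20)/(20 - 34) ≡ 40/27 mod 41. 27⁻¹ ≡ 38 (mod 41), so λ ≡ 3.
  x = λ² - 34 - 20 = 9 - 54 ≡ 37; y = λ·(34 - 37) - 20 ≡ 12. → (37, 12)

(37, 12)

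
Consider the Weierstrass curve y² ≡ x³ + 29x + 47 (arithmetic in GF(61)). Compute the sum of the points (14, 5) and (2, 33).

(14, 5) + (2, 33). λ = (33 - 5)/(2 - 14) ≡ 28/49 mod 61. 49⁻¹ ≡ 5 (mod 61), so λ ≡ 18.
  x = λ² - 14 - 2 = 324 - 16 ≡ 3; y = λ·(14 - 3) - 5 ≡ 10. → (3, 10)

(3, 10)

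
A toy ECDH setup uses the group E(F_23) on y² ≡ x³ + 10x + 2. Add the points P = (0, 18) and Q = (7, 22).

(0, 18) + (7, 22). λ = (22 - 18)/(7 - 0) ≡ 4/7 mod 23. 7⁻¹ ≡ 10 (mod 23), so λ ≡ 17.
  x = λ² - 0 - 7 = 289 - 7 ≡ 6; y = λ·(0 - 6) - 18 ≡ 18. → (6, 18)

(6, 18)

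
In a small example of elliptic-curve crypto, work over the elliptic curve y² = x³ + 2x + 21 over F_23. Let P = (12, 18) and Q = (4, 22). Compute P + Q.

(12, 18) + (4, 22). λ = (22 - 18)/(4 - 12) ≡ 4/15 mod 23. 15⁻¹ ≡ 20 (mod 23), so λ ≡ 11.
  x = λ² - 12 - 4 = 121 - 16 ≡ 13; y = λ·(12 - 13) - 18 ≡ 17. → (13, 17)

(13, 17)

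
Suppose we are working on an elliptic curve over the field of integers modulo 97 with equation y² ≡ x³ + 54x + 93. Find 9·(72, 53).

Write Q = (72, 53).
Repeated addition: build up to 9Q.
2Q: tangent at (72, 53): λ = (3·72² + 54)/(2·53) ≡ 86/9. 9⁻¹ ≡ 54 (mod 97), so λ ≡ 86·54 ≡ 85.
  x = λ² - 72 - 72 = 7225 - 144 ≡ 0; y = λ·(72 - 0) - 53 ≡ 53. → (0, 53)
3Q: (0, 53) + (72, 53). λ = (53 - 53)/(72 - 0) ≡ 0/72 mod 97. 72⁻¹ ≡ 31 (mod 97), so λ ≡ 0.
  x = λ² - 0 - 72 = 0 - 72 ≡ 25; y = λ·(0 - 25) - 53 ≡ 44. → (25, 44)
4Q: (25, 44) + (72, 53). λ = (53 - 44)/(72 - 25) ≡ 9/47 mod 97. 47⁻¹ ≡ 64 (mod 97) since 47·64 = 3008 ≡ 1, so λ ≡ 91.
  x = λ² - 25 - 72 = 8281 - 97 ≡ 36; y = λ·(25 - 36) - 44 ≡ 22. → (36, 22)
5Q: (36, 22) + (72, 53). λ = (53 - 22)/(72 - 36) ≡ 31/36 mod 97. 36⁻¹ ≡ 62 (mod 97) since 36·62 = 2232 ≡ 1, so λ ≡ 79.
  x = λ² - 36 - 72 = 6241 - 108 ≡ 22; y = λ·(36 - 22) - 22 ≡ 17. → (22, 17)
6Q: (22, 17) + (72, 53). λ = (53 - 17)/(72 - 22) ≡ 36/50 mod 97. 50⁻¹ ≡ 33 (mod 97), so λ ≡ 24.
  x = λ² - 22 - 72 = 576 - 94 ≡ 94; y = λ·(22 - 94) - 17 ≡ 1. → (94, 1)
7Q: (94, 1) + (72, 53). λ = (53 - 1)/(72 - 94) ≡ 52/75 mod 97. 75⁻¹ ≡ 22 (mod 97), so λ ≡ 77.
  x = λ² - 94 - 72 = 5929 - 166 ≡ 40; y = λ·(94 - 40) - 1 ≡ 83. → (40, 83)
8Q: (40, 83) + (72, 53). λ = (53 - 83)/(72 - 40) ≡ 67/32 mod 97. 32⁻¹ ≡ 94 (mod 97), so λ ≡ 90.
  x = λ² - 40 - 72 = 8100 - 112 ≡ 34; y = λ·(40 - 34) - 83 ≡ 69. → (34, 69)
9Q: (34, 69) + (72, 53). λ = (53 - 69)/(72 - 34) ≡ 81/38 mod 97. 38⁻¹ ≡ 23 (mod 97), so λ ≡ 20.
  x = λ² - 34 - 72 = 400 - 106 ≡ 3; y = λ·(34 - 3) - 69 ≡ 66. → (3, 66)

(3, 66)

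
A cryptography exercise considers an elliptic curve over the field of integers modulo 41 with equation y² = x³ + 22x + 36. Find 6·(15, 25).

(5, 36)

Write G = (15, 25).
Double-and-add on 6 = (110)₂. Start with G = (15, 25) for the leading 1-bit.
double: tangent at (15, 25): λ = (3·15² + 22)/(2·25) ≡ 0/9. 9⁻¹ ≡ 32 (mod 41), so λ ≡ 0·32 ≡ 0.
  x = λ² - 15 - 15 = 0 - 30 ≡ 11; y = λ·(15 - 11) - 25 ≡ 16. → (11, 16)
add G: (11, 16) + (15, 25). λ = (25 - 16)/(15 - 11) ≡ 9/4 mod 41. 4⁻¹ ≡ 31 (mod 41), so λ ≡ 33.
  x = λ² - 11 - 15 = 1089 - 26 ≡ 38; y = λ·(11 - 38) - 16 ≡ 36. → (38, 36)
double: tangent at (38, 36): λ = (3·38² + 22)/(2·36) ≡ 8/31. 31⁻¹ ≡ 4 (mod 41) since 31·4 = 124 ≡ 1, so λ ≡ 8·4 ≡ 32.
  x = λ² - 38 - 38 = 1024 - 76 ≡ 5; y = λ·(38 - 5) - 36 ≡ 36. → (5, 36)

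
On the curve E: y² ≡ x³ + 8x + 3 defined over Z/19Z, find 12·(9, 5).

Write P = (9, 5).
Repeated addition: build up to 12P.
2P: tangent at (9, 5): λ = (3·9² + 8)/(2·5) ≡ 4/10. 10⁻¹ ≡ 2 (mod 19) since 10·2 = 20 ≡ 1, so λ ≡ 4·2 ≡ 8.
  x = λ² - 9 - 9 = 64 - 18 ≡ 8; y = λ·(9 - 8) - 5 ≡ 3. → (8, 3)
3P: (8, 3) + (9, 5). λ = (5 - 3)/(9 - 8) ≡ 2/1 mod 19. 1⁻¹ ≡ 1 (mod 19), so λ ≡ 2.
  x = λ² - 8 - 9 = 4 - 17 ≡ 6; y = λ·(8 - 6) - 3 ≡ 1. → (6, 1)
4P: (6, 1) + (9, 5). λ = (5 - 1)/(9 - 6) ≡ 4/3 mod 19. 3⁻¹ ≡ 13 (mod 19), so λ ≡ 14.
  x = λ² - 6 - 9 = 196 - 15 ≡ 10; y = λ·(6 - 10) - 1 ≡ 0. → (10, 0)
5P: (10, 0) + (9, 5). λ = (5 - 0)/(9 - 10) ≡ 5/18 mod 19. 18⁻¹ ≡ 18 (mod 19), so λ ≡ 14.
  x = λ² - 10 - 9 = 196 - 19 ≡ 6; y = λ·(10 - 6) - 0 ≡ 18. → (6, 18)
6P: (6, 18) + (9, 5). λ = (5 - 18)/(9 - 6) ≡ 6/3 mod 19. 3⁻¹ ≡ 13 (mod 19), so λ ≡ 2.
  x = λ² - 6 - 9 = 4 - 15 ≡ 8; y = λ·(6 - 8) - 18 ≡ 16. → (8, 16)
7P: (8, 16) + (9, 5). λ = (5 - 16)/(9 - 8) ≡ 8/1 mod 19. 1⁻¹ ≡ 1 (mod 19) since 1·1 = 1 ≡ 1, so λ ≡ 8.
  x = λ² - 8 - 9 = 64 - 17 ≡ 9; y = λ·(8 - 9) - 16 ≡ 14. → (9, 14)
8P: (9, 14) + (9, 5): same x and y₁ ≡ -y₂, so the sum is the point at infinity.
9P: the point at infinity + (9, 5) = (9, 5) (identity).
10P: tangent at (9, 5): λ = (3·9² + 8)/(2·5) ≡ 4/10. 10⁻¹ ≡ 2 (mod 19), so λ ≡ 4·2 ≡ 8.
  x = λ² - 9 - 9 = 64 - 18 ≡ 8; y = λ·(9 - 8) - 5 ≡ 3. → (8, 3)
11P: (8, 3) + (9, 5). λ = (5 - 3)/(9 - 8) ≡ 2/1 mod 19. 1⁻¹ ≡ 1 (mod 19) since 1·1 = 1 ≡ 1, so λ ≡ 2.
  x = λ² - 8 - 9 = 4 - 17 ≡ 6; y = λ·(8 - 6) - 3 ≡ 1. → (6, 1)
12P: (6, 1) + (9, 5). λ = (5 - 1)/(9 - 6) ≡ 4/3 mod 19. 3⁻¹ ≡ 13 (mod 19), so λ ≡ 14.
  x = λ² - 6 - 9 = 196 - 15 ≡ 10; y = λ·(6 - 10) - 1 ≡ 0. → (10, 0)

(10, 0)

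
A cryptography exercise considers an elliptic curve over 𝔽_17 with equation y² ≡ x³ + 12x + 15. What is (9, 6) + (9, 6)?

(16, 11)

tangent at (9, 6): λ = (3·9² + 12)/(2·6) ≡ 0/12. 12⁻¹ ≡ 10 (mod 17), so λ ≡ 0·10 ≡ 0.
  x = λ² - 9 - 9 = 0 - 18 ≡ 16; y = λ·(9 - 16) - 6 ≡ 11. → (16, 11)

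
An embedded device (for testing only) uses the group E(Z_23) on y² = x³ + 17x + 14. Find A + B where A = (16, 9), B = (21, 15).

(4, 10)

(16, 9) + (21, 15). λ = (15 - 9)/(21 - 16) ≡ 6/5 mod 23. 5⁻¹ ≡ 14 (mod 23) since 5·14 = 70 ≡ 1, so λ ≡ 15.
  x = λ² - 16 - 21 = 225 - 37 ≡ 4; y = λ·(16 - 4) - 9 ≡ 10. → (4, 10)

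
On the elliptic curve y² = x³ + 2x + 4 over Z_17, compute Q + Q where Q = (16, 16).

tangent at (16, 16): λ = (3·16² + 2)/(2·16) ≡ 5/15. 15⁻¹ ≡ 8 (mod 17), so λ ≡ 5·8 ≡ 6.
  x = λ² - 16 - 16 = 36 - 32 ≡ 4; y = λ·(16 - 4) - 16 ≡ 5. → (4, 5)

(4, 5)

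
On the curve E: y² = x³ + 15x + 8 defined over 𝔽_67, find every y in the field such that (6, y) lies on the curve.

x³ + 15x + 8 = 314 ≡ 46 (mod 67).
46 is a non-residue mod 67; no y exists.

none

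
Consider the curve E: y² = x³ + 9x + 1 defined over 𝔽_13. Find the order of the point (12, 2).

2P: tangent at (12, 2): λ = (3·12² + 9)/(2·2) ≡ 12/4. 4⁻¹ ≡ 10 (mod 13), so λ ≡ 12·10 ≡ 3.
  x = λ² - 12 - 12 = 9 - 24 ≡ 11; y = λ·(12 - 11) - 2 ≡ 1. → (11, 1)
3P: (11, 1) + (12, 2). λ = (2 - 1)/(12 - 11) ≡ 1/1 mod 13. 1⁻¹ ≡ 1 (mod 13), so λ ≡ 1.
  x = λ² - 11 - 12 = 1 - 23 ≡ 4; y = λ·(11 - 4) - 1 ≡ 6. → (4, 6)
4P: (4, 6) + (12, 2). λ = (2 - 6)/(12 - 4) ≡ 9/8 mod 13. 8⁻¹ ≡ 5 (mod 13), so λ ≡ 6.
  x = λ² - 4 - 12 = 36 - 16 ≡ 7; y = λ·(4 - 7) - 6 ≡ 2. → (7, 2)
5P: (7, 2) + (12, 2). λ = (2 - 2)/(12 - 7) ≡ 0/5 mod 13. 5⁻¹ ≡ 8 (mod 13), so λ ≡ 0.
  x = λ² - 7 - 12 = 0 - 19 ≡ 7; y = λ·(7 - 7) - 2 ≡ 11. → (7, 11)
6P: (7, 11) + (12, 2). λ = (2 - 11)/(12 - 7) ≡ 4/5 mod 13. 5⁻¹ ≡ 8 (mod 13), so λ ≡ 6.
  x = λ² - 7 - 12 = 36 - 19 ≡ 4; y = λ·(7 - 4) - 11 ≡ 7. → (4, 7)
7P: (4, 7) + (12, 2). λ = (2 - 7)/(12 - 4) ≡ 8/8 mod 13. 8⁻¹ ≡ 5 (mod 13) since 8·5 = 40 ≡ 1, so λ ≡ 1.
  x = λ² - 4 - 12 = 1 - 16 ≡ 11; y = λ·(4 - 11) - 7 ≡ 12. → (11, 12)
8P: (11, 12) + (12, 2). λ = (2 - 12)/(12 - 11) ≡ 3/1 mod 13. 1⁻¹ ≡ 1 (mod 13), so λ ≡ 3.
  x = λ² - 11 - 12 = 9 - 23 ≡ 12; y = λ·(11 - 12) - 12 ≡ 11. → (12, 11)
9P: (12, 11) + (12, 2): same x and y₁ ≡ -y₂, so the sum is the point at infinity.
9P = the point at infinity, so the order is 9.

9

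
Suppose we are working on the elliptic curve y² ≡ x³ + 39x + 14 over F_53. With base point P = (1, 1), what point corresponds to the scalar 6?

(41, 16)

Repeated addition: build up to 6P.
2P: tangent at (1, 1): λ = (3·1² + 39)/(2·1) ≡ 42/2. 2⁻¹ ≡ 27 (mod 53), so λ ≡ 42·27 ≡ 21.
  x = λ² - 1 - 1 = 441 - 2 ≡ 15; y = λ·(1 - 15) - 1 ≡ 23. → (15, 23)
3P: (15, 23) + (1, 1). λ = (1 - 23)/(1 - 15) ≡ 31/39 mod 53. 39⁻¹ ≡ 34 (mod 53) since 39·34 = 1326 ≡ 1, so λ ≡ 47.
  x = λ² - 15 - 1 = 2209 - 16 ≡ 20; y = λ·(15 - 20) - 23 ≡ 7. → (20, 7)
4P: (20, 7) + (1, 1). λ = (1 - 7)/(1 - 20) ≡ 47/34 mod 53. 34⁻¹ ≡ 39 (mod 53), so λ ≡ 31.
  x = λ² - 20 - 1 = 961 - 21 ≡ 39; y = λ·(20 - 39) - 7 ≡ 40. → (39, 40)
5P: (39, 40) + (1, 1). λ = (1 - 40)/(1 - 39) ≡ 14/15 mod 53. 15⁻¹ ≡ 46 (mod 53) since 15·46 = 690 ≡ 1, so λ ≡ 8.
  x = λ² - 39 - 1 = 64 - 40 ≡ 24; y = λ·(39 - 24) - 40 ≡ 27. → (24, 27)
6P: (24, 27) + (1, 1). λ = (1 - 27)/(1 - 24) ≡ 27/30 mod 53. 30⁻¹ ≡ 23 (mod 53), so λ ≡ 38.
  x = λ² - 24 - 1 = 1444 - 25 ≡ 41; y = λ·(24 - 41) - 27 ≡ 16. → (41, 16)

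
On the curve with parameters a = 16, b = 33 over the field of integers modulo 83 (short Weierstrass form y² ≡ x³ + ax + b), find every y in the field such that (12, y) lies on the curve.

x³ + 16x + 33 = 1953 ≡ 44 (mod 83).
Square roots of 44 mod 83: 25 and 58 (since 25² = 625 ≡ 44).

25, 58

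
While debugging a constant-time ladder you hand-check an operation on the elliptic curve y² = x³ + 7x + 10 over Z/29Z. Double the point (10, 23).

(10, 6)

tangent at (10, 23): λ = (3·10² + 7)/(2·23) ≡ 17/17. 17⁻¹ ≡ 12 (mod 29) since 17·12 = 204 ≡ 1, so λ ≡ 17·12 ≡ 1.
  x = λ² - 10 - 10 = 1 - 20 ≡ 10; y = λ·(10 - 10) - 23 ≡ 6. → (10, 6)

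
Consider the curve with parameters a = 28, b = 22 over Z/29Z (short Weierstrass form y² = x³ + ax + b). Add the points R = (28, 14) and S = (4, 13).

(28, 14) + (4, 13). λ = (13 - 14)/(4 - 28) ≡ 28/5 mod 29. 5⁻¹ ≡ 6 (mod 29), so λ ≡ 23.
  x = λ² - 28 - 4 = 529 - 32 ≡ 4; y = λ·(28 - 4) - 14 ≡ 16. → (4, 16)

(4, 16)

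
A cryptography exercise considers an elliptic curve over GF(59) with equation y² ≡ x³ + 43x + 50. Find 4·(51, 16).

Write G = (51, 16).
Double-and-add on 4 = (100)₂. Start with G = (51, 16) for the leading 1-bit.
double: tangent at (51, 16): λ = (3·51² + 43)/(2·16) ≡ 58/32. 32⁻¹ ≡ 24 (mod 59), so λ ≡ 58·24 ≡ 35.
  x = λ² - 51 - 51 = 1225 - 102 ≡ 2; y = λ·(51 - 2) - 16 ≡ 47. → (2, 47)
double: tangent at (2, 47): λ = (3·2² + 43)/(2·47) ≡ 55/35. 35⁻¹ ≡ 27 (mod 59) since 35·27 = 945 ≡ 1, so λ ≡ 55·27 ≡ 10.
  x = λ² - 2 - 2 = 100 - 4 ≡ 37; y = λ·(2 - 37) - 47 ≡ 16. → (37, 16)

(37, 16)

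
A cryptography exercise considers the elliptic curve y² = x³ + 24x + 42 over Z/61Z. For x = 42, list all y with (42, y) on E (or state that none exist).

13, 48

x³ + 24x + 42 = 75138 ≡ 47 (mod 61).
Square roots of 47 mod 61: 13 and 48 (since 13² = 169 ≡ 47).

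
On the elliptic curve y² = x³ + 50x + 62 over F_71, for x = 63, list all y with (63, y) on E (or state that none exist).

x³ + 50x + 62 = 253259 ≡ 2 (mod 71).
Square roots of 2 mod 71: 12 and 59 (since 12² = 144 ≡ 2).

12, 59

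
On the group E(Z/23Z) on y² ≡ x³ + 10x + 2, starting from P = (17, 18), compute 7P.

(13, 12)

Repeated addition: build up to 7P.
2P: tangent at (17, 18): λ = (3·17² + 10)/(2·18) ≡ 3/13. 13⁻¹ ≡ 16 (mod 23) since 13·16 = 208 ≡ 1, so λ ≡ 3·16 ≡ 2.
  x = λ² - 17 - 17 = 4 - 34 ≡ 16; y = λ·(17 - 16) - 18 ≡ 7. → (16, 7)
3P: (16, 7) + (17, 18). λ = (18 - 7)/(17 - 16) ≡ 11/1 mod 23. 1⁻¹ ≡ 1 (mod 23), so λ ≡ 11.
  x = λ² - 16 - 17 = 121 - 33 ≡ 19; y = λ·(16 - 19) - 7 ≡ 6. → (19, 6)
4P: (19, 6) + (17, 18). λ = (18 - 6)/(17 - 19) ≡ 12/21 mod 23. 21⁻¹ ≡ 11 (mod 23), so λ ≡ 17.
  x = λ² - 19 - 17 = 289 - 36 ≡ 0; y = λ·(19 - 0) - 6 ≡ 18. → (0, 18)
5P: (0, 18) + (17, 18). λ = (18 - 18)/(17 - 0) ≡ 0/17 mod 23. 17⁻¹ ≡ 19 (mod 23) since 17·19 = 323 ≡ 1, so λ ≡ 0.
  x = λ² - 0 - 17 = 0 - 17 ≡ 6; y = λ·(0 - 6) - 18 ≡ 5. → (6, 5)
6P: (6, 5) + (17, 18). λ = (18 - 5)/(17 - 6) ≡ 13/11 mod 23. 11⁻¹ ≡ 21 (mod 23), so λ ≡ 20.
  x = λ² - 6 - 17 = 400 - 23 ≡ 9; y = λ·(6 - 9) - 5 ≡ 4. → (9, 4)
7P: (9, 4) + (17, 18). λ = (18 - 4)/(17 - 9) ≡ 14/8 mod 23. 8⁻¹ ≡ 3 (mod 23), so λ ≡ 19.
  x = λ² - 9 - 17 = 361 - 26 ≡ 13; y = λ·(9 - 13) - 4 ≡ 12. → (13, 12)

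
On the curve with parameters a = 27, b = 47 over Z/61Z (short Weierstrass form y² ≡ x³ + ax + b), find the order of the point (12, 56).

2P: tangent at (12, 56): λ = (3·12² + 27)/(2·56) ≡ 32/51. 51⁻¹ ≡ 6 (mod 61) since 51·6 = 306 ≡ 1, so λ ≡ 32·6 ≡ 9.
  x = λ² - 12 - 12 = 81 - 24 ≡ 57; y = λ·(12 - 57) - 56 ≡ 27. → (57, 27)
3P: (57, 27) + (12, 56). λ = (56 - 27)/(12 - 57) ≡ 29/16 mod 61. 16⁻¹ ≡ 42 (mod 61), so λ ≡ 59.
  x = λ² - 57 - 12 = 3481 - 69 ≡ 57; y = λ·(57 - 57) - 27 ≡ 34. → (57, 34)
4P: (57, 34) + (12, 56). λ = (56 - 34)/(12 - 57) ≡ 22/16 mod 61. 16⁻¹ ≡ 42 (mod 61), so λ ≡ 9.
  x = λ² - 57 - 12 = 81 - 69 ≡ 12; y = λ·(57 - 12) - 34 ≡ 5. → (12, 5)
5P: (12, 5) + (12, 56): same x and y₁ ≡ -y₂, so the sum is 𝒪.
5P = 𝒪, so the order is 5.

5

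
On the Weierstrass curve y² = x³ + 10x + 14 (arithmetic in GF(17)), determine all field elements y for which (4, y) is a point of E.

x³ + 10x + 14 = 118 ≡ 16 (mod 17).
Square roots of 16 mod 17: 4 and 13 (since 4² = 16 ≡ 16).

4, 13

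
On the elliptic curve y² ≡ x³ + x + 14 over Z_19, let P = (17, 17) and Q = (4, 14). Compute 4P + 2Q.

First 4P:
Double-and-add on 4 = (100)₂. Start with P = (17, 17) for the leading 1-bit.
double: tangent at (17, 17): λ = (3·17² + 1)/(2·17) ≡ 13/15. 15⁻¹ ≡ 14 (mod 19), so λ ≡ 13·14 ≡ 11.
  x = λ² - 17 - 17 = 121 - 34 ≡ 11; y = λ·(17 - 11) - 17 ≡ 11. → (11, 11)
double: tangent at (11, 11): λ = (3·11² + 1)/(2·11) ≡ 3/3. 3⁻¹ ≡ 13 (mod 19) since 3·13 = 39 ≡ 1, so λ ≡ 3·13 ≡ 1.
  x = λ² - 11 - 11 = 1 - 22 ≡ 17; y = λ·(11 - 17) - 11 ≡ 2. → (17, 2)
4P = (17, 2).
Next 2Q:
Repeated addition: build up to 2Q.
2Q: tangent at (4, 14): λ = (3·4² + 1)/(2·14) ≡ 11/9. 9⁻¹ ≡ 17 (mod 19) since 9·17 = 153 ≡ 1, so λ ≡ 11·17 ≡ 16.
  x = λ² - 4 - 4 = 256 - 8 ≡ 1; y = λ·(4 - 1) - 14 ≡ 15. → (1, 15)
2Q = (1, 15).
Finally 4P + 2Q:
(17, 2) + (1, 15). λ = (15 - 2)/(1 - 17) ≡ 13/3 mod 19. 3⁻¹ ≡ 13 (mod 19), so λ ≡ 17.
  x = λ² - 17 - 1 = 289 - 18 ≡ 5; y = λ·(17 - 5) - 2 ≡ 12. → (5, 12)

(5, 12)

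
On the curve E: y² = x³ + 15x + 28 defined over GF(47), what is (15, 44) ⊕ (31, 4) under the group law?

(15, 44) + (31, 4). λ = (4 - 44)/(31 - 15) ≡ 7/16 mod 47. 16⁻¹ ≡ 3 (mod 47) since 16·3 = 48 ≡ 1, so λ ≡ 21.
  x = λ² - 15 - 31 = 441 - 46 ≡ 19; y = λ·(15 - 19) - 44 ≡ 13. → (19, 13)

(19, 13)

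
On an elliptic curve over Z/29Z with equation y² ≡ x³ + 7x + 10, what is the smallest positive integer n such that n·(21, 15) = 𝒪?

2P: tangent at (21, 15): λ = (3·21² + 7)/(2·15) ≡ 25/1. 1⁻¹ ≡ 1 (mod 29) since 1·1 = 1 ≡ 1, so λ ≡ 25·1 ≡ 25.
  x = λ² - 21 - 21 = 625 - 42 ≡ 3; y = λ·(21 - 3) - 15 ≡ 0. → (3, 0)
3P: (3, 0) + (21, 15). λ = (15 - 0)/(21 - 3) ≡ 15/18 mod 29. 18⁻¹ ≡ 21 (mod 29) since 18·21 = 378 ≡ 1, so λ ≡ 25.
  x = λ² - 3 - 21 = 625 - 24 ≡ 21; y = λ·(3 - 21) - 0 ≡ 14. → (21, 14)
4P: (21, 14) + (21, 15): same x and y₁ ≡ -y₂, so the sum is 𝒪.
4P = 𝒪, so the order is 4.

4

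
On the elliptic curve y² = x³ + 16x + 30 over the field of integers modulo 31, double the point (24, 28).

(2, 15)

tangent at (24, 28): λ = (3·24² + 16)/(2·28) ≡ 8/25. 25⁻¹ ≡ 5 (mod 31), so λ ≡ 8·5 ≡ 9.
  x = λ² - 24 - 24 = 81 - 48 ≡ 2; y = λ·(24 - 2) - 28 ≡ 15. → (2, 15)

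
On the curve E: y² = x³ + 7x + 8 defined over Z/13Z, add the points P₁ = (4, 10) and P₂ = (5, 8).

(8, 11)

(4, 10) + (5, 8). λ = (8 - 10)/(5 - 4) ≡ 11/1 mod 13. 1⁻¹ ≡ 1 (mod 13) since 1·1 = 1 ≡ 1, so λ ≡ 11.
  x = λ² - 4 - 5 = 121 - 9 ≡ 8; y = λ·(4 - 8) - 10 ≡ 11. → (8, 11)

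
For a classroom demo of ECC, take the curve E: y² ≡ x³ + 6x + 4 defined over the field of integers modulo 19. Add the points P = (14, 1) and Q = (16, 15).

(14, 1) + (16, 15). λ = (15 - 1)/(16 - 14) ≡ 14/2 mod 19. 2⁻¹ ≡ 10 (mod 19), so λ ≡ 7.
  x = λ² - 14 - 16 = 49 - 30 ≡ 0; y = λ·(14 - 0) - 1 ≡ 2. → (0, 2)

(0, 2)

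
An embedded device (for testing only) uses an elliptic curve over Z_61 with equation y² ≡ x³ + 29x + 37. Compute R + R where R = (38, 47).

(7, 20)

tangent at (38, 47): λ = (3·38² + 29)/(2·47) ≡ 30/33. 33⁻¹ ≡ 37 (mod 61) since 33·37 = 1221 ≡ 1, so λ ≡ 30·37 ≡ 12.
  x = λ² - 38 - 38 = 144 - 76 ≡ 7; y = λ·(38 - 7) - 47 ≡ 20. → (7, 20)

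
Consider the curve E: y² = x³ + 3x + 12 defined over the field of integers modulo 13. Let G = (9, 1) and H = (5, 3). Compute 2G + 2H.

(5, 3)

First 2G:
Repeated addition: build up to 2G.
2G: tangent at (9, 1): λ = (3·9² + 3)/(2·1) ≡ 12/2. 2⁻¹ ≡ 7 (mod 13), so λ ≡ 12·7 ≡ 6.
  x = λ² - 9 - 9 = 36 - 18 ≡ 5; y = λ·(9 - 5) - 1 ≡ 10. → (5, 10)
2G = (5, 10).
Next 2H:
Repeated addition: build up to 2H.
2H: tangent at (5, 3): λ = (3·5² + 3)/(2·3) ≡ 0/6. 6⁻¹ ≡ 11 (mod 13), so λ ≡ 0·11 ≡ 0.
  x = λ² - 5 - 5 = 0 - 10 ≡ 3; y = λ·(5 - 3) - 3 ≡ 10. → (3, 10)
2H = (3, 10).
Finally 2G + 2H:
(5, 10) + (3, 10). λ = (10 - 10)/(3 - 5) ≡ 0/11 mod 13. 11⁻¹ ≡ 6 (mod 13) since 11·6 = 66 ≡ 1, so λ ≡ 0.
  x = λ² - 5 - 3 = 0 - 8 ≡ 5; y = λ·(5 - 5) - 10 ≡ 3. → (5, 3)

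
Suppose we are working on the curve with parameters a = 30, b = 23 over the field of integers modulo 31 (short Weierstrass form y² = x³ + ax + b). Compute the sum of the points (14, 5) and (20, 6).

(14, 5) + (20, 6). λ = (6 - 5)/(20 - 14) ≡ 1/6 mod 31. 6⁻¹ ≡ 26 (mod 31) since 6·26 = 156 ≡ 1, so λ ≡ 26.
  x = λ² - 14 - 20 = 676 - 34 ≡ 22; y = λ·(14 - 22) - 5 ≡ 4. → (22, 4)

(22, 4)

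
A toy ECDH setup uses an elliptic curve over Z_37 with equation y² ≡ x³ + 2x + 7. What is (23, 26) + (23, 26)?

tangent at (23, 26): λ = (3·23² + 2)/(2·26) ≡ 35/15. 15⁻¹ ≡ 5 (mod 37) since 15·5 = 75 ≡ 1, so λ ≡ 35·5 ≡ 27.
  x = λ² - 23 - 23 = 729 - 46 ≡ 17; y = λ·(23 - 17) - 26 ≡ 25. → (17, 25)

(17, 25)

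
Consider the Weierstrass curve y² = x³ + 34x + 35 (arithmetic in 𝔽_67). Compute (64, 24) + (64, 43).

The two points share x = 64 and their y-coordinates satisfy 24 + 43 ≡ 0 (mod 67), so they are inverses. Their sum is O.

O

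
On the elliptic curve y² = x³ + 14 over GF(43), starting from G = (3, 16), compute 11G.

(16, 38)

Repeated addition: build up to 11G.
2G: tangent at (3, 16): λ = (3·3² + 0)/(2·16) ≡ 27/32. 32⁻¹ ≡ 39 (mod 43), so λ ≡ 27·39 ≡ 21.
  x = λ² - 3 - 3 = 441 - 6 ≡ 5; y = λ·(3 - 5) - 16 ≡ 28. → (5, 28)
3G: (5, 28) + (3, 16). λ = (16 - 28)/(3 - 5) ≡ 31/41 mod 43. 41⁻¹ ≡ 21 (mod 43), so λ ≡ 6.
  x = λ² - 5 - 3 = 36 - 8 ≡ 28; y = λ·(5 - 28) - 28 ≡ 6. → (28, 6)
4G: (28, 6) + (3, 16). λ = (16 - 6)/(3 - 28) ≡ 10/18 mod 43. 18⁻¹ ≡ 12 (mod 43), so λ ≡ 34.
  x = λ² - 28 - 3 = 1156 - 31 ≡ 7; y = λ·(28 - 7) - 6 ≡ 20. → (7, 20)
5G: (7, 20) + (3, 16). λ = (16 - 20)/(3 - 7) ≡ 39/39 mod 43. 39⁻¹ ≡ 32 (mod 43), so λ ≡ 1.
  x = λ² - 7 - 3 = 1 - 10 ≡ 34; y = λ·(7 - 34) - 20 ≡ 39. → (34, 39)
6G: (34, 39) + (3, 16). λ = (16 - 39)/(3 - 34) ≡ 20/12 mod 43. 12⁻¹ ≡ 18 (mod 43) since 12·18 = 216 ≡ 1, so λ ≡ 16.
  x = λ² - 34 - 3 = 256 - 37 ≡ 4; y = λ·(34 - 4) - 39 ≡ 11. → (4, 11)
7G: (4, 11) + (3, 16). λ = (16 - 11)/(3 - 4) ≡ 5/42 mod 43. 42⁻¹ ≡ 42 (mod 43), so λ ≡ 38.
  x = λ² - 4 - 3 = 1444 - 7 ≡ 18; y = λ·(4 - 18) - 11 ≡ 16. → (18, 16)
8G: (18, 16) + (3, 16). λ = (16 - 16)/(3 - 18) ≡ 0/28 mod 43. 28⁻¹ ≡ 20 (mod 43), so λ ≡ 0.
  x = λ² - 18 - 3 = 0 - 21 ≡ 22; y = λ·(18 - 22) - 16 ≡ 27. → (22, 27)
9G: (22, 27) + (3, 16). λ = (16 - 27)/(3 - 22) ≡ 32/24 mod 43. 24⁻¹ ≡ 9 (mod 43) since 24·9 = 216 ≡ 1, so λ ≡ 30.
  x = λ² - 22 - 3 = 900 - 25 ≡ 15; y = λ·(22 - 15) - 27 ≡ 11. → (15, 11)
10G: (15, 11) + (3, 16). λ = (16 - 11)/(3 - 15) ≡ 5/31 mod 43. 31⁻¹ ≡ 25 (mod 43), so λ ≡ 39.
  x = λ² - 15 - 3 = 1521 - 18 ≡ 41; y = λ·(15 - 41) - 11 ≡ 7. → (41, 7)
11G: (41, 7) + (3, 16). λ = (16 - 7)/(3 - 41) ≡ 9/5 mod 43. 5⁻¹ ≡ 26 (mod 43), so λ ≡ 19.
  x = λ² - 41 - 3 = 361 - 44 ≡ 16; y = λ·(41 - 16) - 7 ≡ 38. → (16, 38)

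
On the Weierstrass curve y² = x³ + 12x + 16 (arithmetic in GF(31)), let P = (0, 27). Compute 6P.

Repeated addition: build up to 6P.
2P: tangent at (0, 27): λ = (3·0² + 12)/(2·27) ≡ 12/23. 23⁻¹ ≡ 27 (mod 31), so λ ≡ 12·27 ≡ 14.
  x = λ² - 0 - 0 = 196 - 0 ≡ 10; y = λ·(0 - 10) - 27 ≡ 19. → (10, 19)
3P: (10, 19) + (0, 27). λ = (27 - 19)/(0 - 10) ≡ 8/21 mod 31. 21⁻¹ ≡ 3 (mod 31) since 21·3 = 63 ≡ 1, so λ ≡ 24.
  x = λ² - 10 - 0 = 576 - 10 ≡ 8; y = λ·(10 - 8) - 19 ≡ 29. → (8, 29)
4P: (8, 29) + (0, 27). λ = (27 - 29)/(0 - 8) ≡ 29/23 mod 31. 23⁻¹ ≡ 27 (mod 31) since 23·27 = 621 ≡ 1, so λ ≡ 8.
  x = λ² - 8 - 0 = 64 - 8 ≡ 25; y = λ·(8 - 25) - 29 ≡ 21. → (25, 21)
5P: (25, 21) + (0, 27). λ = (27 - 21)/(0 - 25) ≡ 6/6 mod 31. 6⁻¹ ≡ 26 (mod 31) since 6·26 = 156 ≡ 1, so λ ≡ 1.
  x = λ² - 25 - 0 = 1 - 25 ≡ 7; y = λ·(25 - 7) - 21 ≡ 28. → (7, 28)
6P: (7, 28) + (0, 27). λ = (27 - 28)/(0 - 7) ≡ 30/24 mod 31. 24⁻¹ ≡ 22 (mod 31), so λ ≡ 9.
  x = λ² - 7 - 0 = 81 - 7 ≡ 12; y = λ·(7 - 12) - 28 ≡ 20. → (12, 20)

(12, 20)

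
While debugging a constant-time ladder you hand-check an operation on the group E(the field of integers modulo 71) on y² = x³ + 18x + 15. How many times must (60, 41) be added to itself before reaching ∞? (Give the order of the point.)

2P: tangent at (60, 41): λ = (3·60² + 18)/(2·41) ≡ 26/11. 11⁻¹ ≡ 13 (mod 71), so λ ≡ 26·13 ≡ 54.
  x = λ² - 60 - 60 = 2916 - 120 ≡ 27; y = λ·(60 - 27) - 41 ≡ 37. → (27, 37)
3P: (27, 37) + (60, 41). λ = (41 - 37)/(60 - 27) ≡ 4/33 mod 71. 33⁻¹ ≡ 28 (mod 71), so λ ≡ 41.
  x = λ² - 27 - 60 = 1681 - 87 ≡ 32; y = λ·(27 - 32) - 37 ≡ 42. → (32, 42)
4P: (32, 42) + (60, 41). λ = (41 - 42)/(60 - 32) ≡ 70/28 mod 71. 28⁻¹ ≡ 33 (mod 71), so λ ≡ 38.
  x = λ² - 32 - 60 = 1444 - 92 ≡ 3; y = λ·(32 - 3) - 42 ≡ 66. → (3, 66)
5P: (3, 66) + (60, 41). λ = (41 - 66)/(60 - 3) ≡ 46/57 mod 71. 57⁻¹ ≡ 5 (mod 71), so λ ≡ 17.
  x = λ² - 3 - 60 = 289 - 63 ≡ 13; y = λ·(3 - 13) - 66 ≡ 48. → (13, 48)
6P: (13, 48) + (60, 41). λ = (41 - 48)/(60 - 13) ≡ 64/47 mod 71. 47⁻¹ ≡ 68 (mod 71), so λ ≡ 21.
  x = λ² - 13 - 60 = 441 - 73 ≡ 13; y = λ·(13 - 13) - 48 ≡ 23. → (13, 23)
7P: (13, 23) + (60, 41). λ = (41 - 23)/(60 - 13) ≡ 18/47 mod 71. 47⁻¹ ≡ 68 (mod 71), so λ ≡ 17.
  x = λ² - 13 - 60 = 289 - 73 ≡ 3; y = λ·(13 - 3) - 23 ≡ 5. → (3, 5)
8P: (3, 5) + (60, 41). λ = (41 - 5)/(60 - 3) ≡ 36/57 mod 71. 57⁻¹ ≡ 5 (mod 71), so λ ≡ 38.
  x = λ² - 3 - 60 = 1444 - 63 ≡ 32; y = λ·(3 - 32) - 5 ≡ 29. → (32, 29)
9P: (32, 29) + (60, 41). λ = (41 - 29)/(60 - 32) ≡ 12/28 mod 71. 28⁻¹ ≡ 33 (mod 71) since 28·33 = 924 ≡ 1, so λ ≡ 41.
  x = λ² - 32 - 60 = 1681 - 92 ≡ 27; y = λ·(32 - 27) - 29 ≡ 34. → (27, 34)
10P: (27, 34) + (60, 41). λ = (41 - 34)/(60 - 27) ≡ 7/33 mod 71. 33⁻¹ ≡ 28 (mod 71), so λ ≡ 54.
  x = λ² - 27 - 60 = 2916 - 87 ≡ 60; y = λ·(27 - 60) - 34 ≡ 30. → (60, 30)
11P: (60, 30) + (60, 41): same x and y₁ ≡ -y₂, so the sum is ∞.
11P = ∞, so the order is 11.

11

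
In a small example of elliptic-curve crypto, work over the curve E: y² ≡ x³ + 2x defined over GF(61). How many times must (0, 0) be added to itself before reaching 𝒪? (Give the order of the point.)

2P: (0, 0) + (0, 0): same x and y₁ ≡ -y₂, so the sum is 𝒪.
2P = 𝒪, so the order is 2.

2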